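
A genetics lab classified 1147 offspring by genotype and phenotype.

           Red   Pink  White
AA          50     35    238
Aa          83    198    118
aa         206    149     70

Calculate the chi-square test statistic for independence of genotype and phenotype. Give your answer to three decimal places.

335.887

Row totals: 323, 399, 425. Column totals: 339, 382, 426. Grand total N = 1147.
Expected counts (row total × column total / N):
  AA, Red: 323×339/1147 = 95.46382
  AA, Pink: 323×382/1147 = 107.57280
  AA, White: 323×426/1147 = 119.96338
  Aa, Red: 399×339/1147 = 117.92589
  Aa, Pink: 399×382/1147 = 132.88405
  Aa, White: 399×426/1147 = 148.19006
  aa, Red: 425×339/1147 = 125.61029
  aa, Pink: 425×382/1147 = 141.54316
  aa, White: 425×426/1147 = 157.84656
Contributions (O − E)²/E:
  (50 − 95.46382)²/95.46382 = 21.6518
  (35 − 107.57280)²/107.57280 = 48.9604
  (238 − 119.96338)²/119.96338 = 116.1408
  (83 − 117.92589)²/117.92589 = 10.3439
  (198 − 132.88405)²/132.88405 = 31.9082
  (118 − 148.19006)²/148.19006 = 6.1505
  (206 − 125.61029)²/125.61029 = 51.4489
  (149 − 141.54316)²/141.54316 = 0.3928
  (70 − 157.84656)²/157.84656 = 48.8894
χ² = 21.6518 + 48.9604 + 116.1408 + 10.3439 + 31.9082 + 6.1505 + 51.4489 + 0.3928 + 48.8894 = 335.887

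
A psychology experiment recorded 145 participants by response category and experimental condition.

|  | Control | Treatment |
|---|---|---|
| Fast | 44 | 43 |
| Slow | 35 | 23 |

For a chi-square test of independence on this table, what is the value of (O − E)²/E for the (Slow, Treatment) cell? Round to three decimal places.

Row total (Slow) = 58; column total (Treatment) = 66; N = 145.
Expected count E = 58 × 66 / 145 = 26.4000.
Contribution = (O − E)²/E = (23 − 26.4000)² / 26.4000 = 0.438.

0.438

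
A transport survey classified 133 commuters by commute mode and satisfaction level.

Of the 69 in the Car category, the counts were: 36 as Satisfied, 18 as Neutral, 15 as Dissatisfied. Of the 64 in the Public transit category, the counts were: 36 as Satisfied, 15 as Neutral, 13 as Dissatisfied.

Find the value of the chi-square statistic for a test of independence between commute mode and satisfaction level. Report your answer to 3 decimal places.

Row totals: 69, 64. Column totals: 72, 33, 28. Grand total N = 133.
Expected counts (row total × column total / N):
  Car, Satisfied: 69×72/133 = 37.3534
  Car, Neutral: 69×33/133 = 17.1203
  Car, Dissatisfied: 69×28/133 = 14.5263
  Public transit, Satisfied: 64×72/133 = 34.6466
  Public transit, Neutral: 64×33/133 = 15.8797
  Public transit, Dissatisfied: 64×28/133 = 13.4737
Contributions (O − E)²/E:
  (36 − 37.3534)²/37.3534 = 0.0490
  (18 − 17.1203)²/17.1203 = 0.0452
  (15 − 14.5263)²/14.5263 = 0.0154
  (36 − 34.6466)²/34.6466 = 0.0529
  (15 − 15.8797)²/15.8797 = 0.0487
  (13 − 13.4737)²/13.4737 = 0.0167
χ² = 0.0490 + 0.0452 + 0.0154 + 0.0529 + 0.0487 + 0.0167 = 0.228

0.228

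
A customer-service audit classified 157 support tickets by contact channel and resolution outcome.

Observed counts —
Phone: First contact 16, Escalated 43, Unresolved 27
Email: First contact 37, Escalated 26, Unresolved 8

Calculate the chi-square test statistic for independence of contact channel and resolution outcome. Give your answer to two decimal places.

21.59

Row totals: 86, 71. Column totals: 53, 69, 35. Grand total N = 157.
Expected counts (row total × column total / N):
  Phone, First contact: 86×53/157 = 29.032
  Phone, Escalated: 86×69/157 = 37.796
  Phone, Unresolved: 86×35/157 = 19.172
  Email, First contact: 71×53/157 = 23.968
  Email, Escalated: 71×69/157 = 31.204
  Email, Unresolved: 71×35/157 = 15.828
Contributions (O − E)²/E:
  (16 − 29.032)²/29.032 = 5.8499
  (43 − 37.796)²/37.796 = 0.7165
  (27 − 19.172)²/19.172 = 3.1962
  (37 − 23.968)²/23.968 = 7.0858
  (26 − 31.204)²/31.204 = 0.8679
  (8 − 15.828)²/15.828 = 3.8715
χ² = 5.8499 + 0.7165 + 3.1962 + 7.0858 + 0.8679 + 3.8715 = 21.59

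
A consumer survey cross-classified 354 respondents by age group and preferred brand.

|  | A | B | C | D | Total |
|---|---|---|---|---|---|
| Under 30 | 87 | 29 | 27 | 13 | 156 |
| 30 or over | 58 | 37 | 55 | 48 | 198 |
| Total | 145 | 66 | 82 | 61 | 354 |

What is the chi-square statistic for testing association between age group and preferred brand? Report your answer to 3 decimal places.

Grand total N = 354.
Expected counts (row total × column total / N):
  Under 30, A: 156×145/354 = 63.8983
  Under 30, B: 156×66/354 = 29.0847
  Under 30, C: 156×82/354 = 36.1356
  Under 30, D: 156×61/354 = 26.8814
  30 or over, A: 198×145/354 = 81.1017
  30 or over, B: 198×66/354 = 36.9153
  30 or over, C: 198×82/354 = 45.8644
  30 or over, D: 198×61/354 = 34.1186
Contributions (O − E)²/E:
  (87 − 63.8983)²/63.8983 = 8.3522
  (29 − 29.0847)²/29.0847 = 0.0002
  (27 − 36.1356)²/36.1356 = 2.3096
  (13 − 26.8814)²/26.8814 = 7.1683
  (58 − 81.1017)²/81.1017 = 6.5805
  (37 − 36.9153)²/36.9153 = 0.0002
  (55 − 45.8644)²/45.8644 = 1.8197
  (48 − 34.1186)²/34.1186 = 5.6477
χ² = 8.3522 + 0.0002 + 2.3096 + 7.1683 + 6.5805 + 0.0002 + 1.8197 + 5.6477 = 31.878

31.878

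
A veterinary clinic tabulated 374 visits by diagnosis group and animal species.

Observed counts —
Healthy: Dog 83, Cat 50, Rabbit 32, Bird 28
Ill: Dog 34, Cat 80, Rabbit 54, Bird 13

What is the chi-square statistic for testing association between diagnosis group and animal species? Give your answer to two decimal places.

38.21

Row totals: 193, 181. Column totals: 117, 130, 86, 41. Grand total N = 374.
Expected counts (row total × column total / N):
  Healthy, Dog: 193×117/374 = 60.3770
  Healthy, Cat: 193×130/374 = 67.0856
  Healthy, Rabbit: 193×86/374 = 44.3797
  Healthy, Bird: 193×41/374 = 21.1578
  Ill, Dog: 181×117/374 = 56.6230
  Ill, Cat: 181×130/374 = 62.9144
  Ill, Rabbit: 181×86/374 = 41.6203
  Ill, Bird: 181×41/374 = 19.8422
Contributions (O − E)²/E:
  (83 − 60.3770)²/60.3770 = 8.4767
  (50 − 67.0856)²/67.0856 = 4.3514
  (32 − 44.3797)²/44.3797 = 3.4533
  (28 − 21.1578)²/21.1578 = 2.2127
  (34 − 56.6230)²/56.6230 = 9.0387
  (80 − 62.9144)²/62.9144 = 4.6399
  (54 − 41.6203)²/41.6203 = 3.6823
  (13 − 19.8422)²/19.8422 = 2.3594
χ² = 8.4767 + 4.3514 + 3.4533 + 2.2127 + 9.0387 + 4.6399 + 3.6823 + 2.3594 = 38.21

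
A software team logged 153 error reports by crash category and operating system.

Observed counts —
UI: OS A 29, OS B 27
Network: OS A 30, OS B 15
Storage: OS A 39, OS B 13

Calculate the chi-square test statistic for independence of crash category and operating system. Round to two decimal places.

Row totals: 56, 45, 52. Column totals: 98, 55. Grand total N = 153.
Expected counts (row total × column total / N):
  UI, OS A: 56×98/153 = 35.869
  UI, OS B: 56×55/153 = 20.131
  Network, OS A: 45×98/153 = 28.824
  Network, OS B: 45×55/153 = 16.176
  Storage, OS A: 52×98/153 = 33.307
  Storage, OS B: 52×55/153 = 18.693
Contributions (O − E)²/E:
  (29 − 35.869)²/35.869 = 1.3154
  (27 − 20.131)²/20.131 = 2.3438
  (30 − 28.824)²/28.824 = 0.0480
  (15 − 16.176)²/16.176 = 0.0855
  (39 − 33.307)²/33.307 = 0.9731
  (13 − 18.693)²/18.693 = 1.7338
χ² = 1.3154 + 2.3438 + 0.0480 + 0.0855 + 0.9731 + 1.7338 = 6.50

6.50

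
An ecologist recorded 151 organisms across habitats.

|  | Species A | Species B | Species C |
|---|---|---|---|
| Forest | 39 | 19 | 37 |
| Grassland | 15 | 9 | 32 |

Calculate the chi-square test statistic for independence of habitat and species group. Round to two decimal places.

4.85

Row totals: 95, 56. Column totals: 54, 28, 69. Grand total N = 151.
Expected counts (row total × column total / N):
  Forest, Species A: 95×54/151 = 33.974
  Forest, Species B: 95×28/151 = 17.616
  Forest, Species C: 95×69/151 = 43.411
  Grassland, Species A: 56×54/151 = 20.026
  Grassland, Species B: 56×28/151 = 10.384
  Grassland, Species C: 56×69/151 = 25.589
Contributions (O − E)²/E:
  (39 − 33.974)²/33.974 = 0.7435
  (19 − 17.616)²/17.616 = 0.1087
  (37 − 43.411)²/43.411 = 0.9468
  (15 − 20.026)²/20.026 = 1.2614
  (9 − 10.384)²/10.384 = 0.1845
  (32 − 25.589)²/25.589 = 1.6062
χ² = 0.7435 + 0.1087 + 0.9468 + 1.2614 + 0.1845 + 1.6062 = 4.85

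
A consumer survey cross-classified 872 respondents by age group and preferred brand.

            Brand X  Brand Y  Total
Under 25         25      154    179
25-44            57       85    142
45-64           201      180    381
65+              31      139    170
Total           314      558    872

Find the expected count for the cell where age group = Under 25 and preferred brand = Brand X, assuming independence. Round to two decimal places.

64.46

Row total (Under 25) = 179; column total (Brand X) = 314; grand total N = 872.
Expected count = (row total × column total) / N = 179 × 314 / 872 = 64.46.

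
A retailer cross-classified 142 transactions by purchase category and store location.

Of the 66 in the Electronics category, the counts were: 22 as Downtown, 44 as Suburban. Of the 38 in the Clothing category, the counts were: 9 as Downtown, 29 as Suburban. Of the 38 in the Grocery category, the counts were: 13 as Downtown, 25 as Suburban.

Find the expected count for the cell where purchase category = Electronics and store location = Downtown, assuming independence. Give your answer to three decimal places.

20.451

Row total (Electronics) = 66; column total (Downtown) = 44; grand total N = 142.
Expected count = (row total × column total) / N = 66 × 44 / 142 = 20.451.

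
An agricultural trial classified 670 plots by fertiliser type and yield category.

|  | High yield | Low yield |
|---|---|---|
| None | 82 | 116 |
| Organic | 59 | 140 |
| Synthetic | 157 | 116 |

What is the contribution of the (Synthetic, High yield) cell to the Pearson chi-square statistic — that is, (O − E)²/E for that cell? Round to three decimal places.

10.423

Row total (Synthetic) = 273; column total (High yield) = 298; N = 670.
Expected count E = 273 × 298 / 670 = 121.4239.
Contribution = (O − E)²/E = (157 − 121.4239)² / 121.4239 = 10.423.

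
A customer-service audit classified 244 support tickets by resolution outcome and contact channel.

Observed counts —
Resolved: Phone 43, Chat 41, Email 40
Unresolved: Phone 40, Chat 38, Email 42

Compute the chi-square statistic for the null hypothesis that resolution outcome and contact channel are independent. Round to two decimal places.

0.21

Row totals: 124, 120. Column totals: 83, 79, 82. Grand total N = 244.
Expected counts (row total × column total / N):
  Resolved, Phone: 124×83/244 = 42.180
  Resolved, Chat: 124×79/244 = 40.148
  Resolved, Email: 124×82/244 = 41.672
  Unresolved, Phone: 120×83/244 = 40.820
  Unresolved, Chat: 120×79/244 = 38.852
  Unresolved, Email: 120×82/244 = 40.328
Contributions (O − E)²/E:
  (43 − 42.180)²/42.180 = 0.0159
  (41 − 40.148)²/40.148 = 0.0181
  (40 − 41.672)²/41.672 = 0.0671
  (40 − 40.820)²/40.820 = 0.0165
  (38 − 38.852)²/38.852 = 0.0187
  (42 − 40.328)²/40.328 = 0.0693
χ² = 0.0159 + 0.0181 + 0.0671 + 0.0165 + 0.0187 + 0.0693 = 0.21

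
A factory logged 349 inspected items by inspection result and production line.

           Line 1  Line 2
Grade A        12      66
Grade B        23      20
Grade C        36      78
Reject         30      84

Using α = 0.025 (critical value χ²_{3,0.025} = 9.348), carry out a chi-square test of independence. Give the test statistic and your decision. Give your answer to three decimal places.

20.338; reject H₀

Row totals: 78, 43, 114, 114. Column totals: 101, 248. Grand total N = 349.
Expected counts (row total × column total / N):
  Grade A, Line 1: 78×101/349 = 22.5731
  Grade A, Line 2: 78×248/349 = 55.4269
  Grade B, Line 1: 43×101/349 = 12.4441
  Grade B, Line 2: 43×248/349 = 30.5559
  Grade C, Line 1: 114×101/349 = 32.9914
  Grade C, Line 2: 114×248/349 = 81.0086
  Reject, Line 1: 114×101/349 = 32.9914
  Reject, Line 2: 114×248/349 = 81.0086
Contributions (O − E)²/E:
  (12 − 22.5731)²/22.5731 = 4.9524
  (66 − 55.4269)²/55.4269 = 2.0169
  (23 − 12.4441)²/12.4441 = 8.9542
  (20 − 30.5559)²/30.5559 = 3.6467
  (36 − 32.9914)²/32.9914 = 0.2744
  (78 − 81.0086)²/81.0086 = 0.1117
  (30 − 32.9914)²/32.9914 = 0.2712
  (84 − 81.0086)²/81.0086 = 0.1105
χ² = 4.9524 + 2.0169 + 8.9542 + 3.6467 + 0.2744 + 0.1117 + 0.2712 + 0.1105 = 20.338
df = (4−1)(2−1) = 3. Since 20.338 > 9.348, reject the null hypothesis of independence at α = 0.025.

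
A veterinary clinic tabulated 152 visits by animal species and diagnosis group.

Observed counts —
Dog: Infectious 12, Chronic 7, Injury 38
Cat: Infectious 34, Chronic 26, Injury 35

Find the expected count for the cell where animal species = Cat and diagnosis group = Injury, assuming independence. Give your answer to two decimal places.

45.63

Row total (Cat) = 95; column total (Injury) = 73; grand total N = 152.
Expected count = (row total × column total) / N = 95 × 73 / 152 = 45.63.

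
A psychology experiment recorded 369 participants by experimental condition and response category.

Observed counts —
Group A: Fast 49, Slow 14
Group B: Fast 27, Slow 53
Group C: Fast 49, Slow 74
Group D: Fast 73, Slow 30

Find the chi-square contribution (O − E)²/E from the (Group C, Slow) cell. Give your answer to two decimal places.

5.07

Row total (Group C) = 123; column total (Slow) = 171; N = 369.
Expected count E = 123 × 171 / 369 = 57.000.
Contribution = (O − E)²/E = (74 − 57.000)² / 57.000 = 5.07.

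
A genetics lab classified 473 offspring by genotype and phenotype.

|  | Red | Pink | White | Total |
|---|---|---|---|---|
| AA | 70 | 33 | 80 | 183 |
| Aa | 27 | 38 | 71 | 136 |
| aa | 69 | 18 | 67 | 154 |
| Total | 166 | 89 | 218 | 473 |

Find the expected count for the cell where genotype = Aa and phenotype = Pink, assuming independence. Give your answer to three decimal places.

Row total (Aa) = 136; column total (Pink) = 89; grand total N = 473.
Expected count = (row total × column total) / N = 136 × 89 / 473 = 25.590.

25.590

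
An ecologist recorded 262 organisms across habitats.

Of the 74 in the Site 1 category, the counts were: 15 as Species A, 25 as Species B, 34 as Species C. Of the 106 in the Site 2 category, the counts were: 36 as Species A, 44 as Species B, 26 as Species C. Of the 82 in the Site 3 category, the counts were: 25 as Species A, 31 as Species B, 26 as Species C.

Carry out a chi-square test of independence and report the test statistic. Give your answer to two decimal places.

Row totals: 74, 106, 82. Column totals: 76, 100, 86. Grand total N = 262.
Expected counts (row total × column total / N):
  Site 1, Species A: 74×76/262 = 21.466
  Site 1, Species B: 74×100/262 = 28.244
  Site 1, Species C: 74×86/262 = 24.290
  Site 2, Species A: 106×76/262 = 30.748
  Site 2, Species B: 106×100/262 = 40.458
  Site 2, Species C: 106×86/262 = 34.794
  Site 3, Species A: 82×76/262 = 23.786
  Site 3, Species B: 82×100/262 = 31.298
  Site 3, Species C: 82×86/262 = 26.916
Contributions (O − E)²/E:
  (15 − 21.466)²/21.466 = 1.9477
  (25 − 28.244)²/28.244 = 0.3726
  (34 − 24.290)²/24.290 = 3.8816
  (36 − 30.748)²/30.748 = 0.8971
  (44 − 40.458)²/40.458 = 0.3101
  (26 − 34.794)²/34.794 = 2.2226
  (25 − 23.786)²/23.786 = 0.0620
  (31 − 31.298)²/31.298 = 0.0028
  (26 − 26.916)²/26.916 = 0.0312
χ² = 1.9477 + 0.3726 + 3.8816 + 0.8971 + 0.3101 + 2.2226 + 0.0620 + 0.0028 + 0.0312 = 9.73

9.73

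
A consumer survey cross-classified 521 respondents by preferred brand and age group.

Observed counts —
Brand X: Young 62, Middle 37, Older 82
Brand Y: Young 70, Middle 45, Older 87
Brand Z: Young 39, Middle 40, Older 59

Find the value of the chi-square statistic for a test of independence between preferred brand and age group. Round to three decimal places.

3.970

Row totals: 181, 202, 138. Column totals: 171, 122, 228. Grand total N = 521.
Expected counts (row total × column total / N):
  Brand X, Young: 181×171/521 = 59.4069
  Brand X, Middle: 181×122/521 = 42.3839
  Brand X, Older: 181×228/521 = 79.2092
  Brand Y, Young: 202×171/521 = 66.2994
  Brand Y, Middle: 202×122/521 = 47.3013
  Brand Y, Older: 202×228/521 = 88.3992
  Brand Z, Young: 138×171/521 = 45.2937
  Brand Z, Middle: 138×122/521 = 32.3148
  Brand Z, Older: 138×228/521 = 60.3916
Contributions (O − E)²/E:
  (62 − 59.4069)²/59.4069 = 0.1132
  (37 − 42.3839)²/42.3839 = 0.6839
  (82 − 79.2092)²/79.2092 = 0.0983
  (70 − 66.2994)²/66.2994 = 0.2066
  (45 − 47.3013)²/47.3013 = 0.1120
  (87 − 88.3992)²/88.3992 = 0.0221
  (39 − 45.2937)²/45.2937 = 0.8745
  (40 − 32.3148)²/32.3148 = 1.8277
  (59 − 60.3916)²/60.3916 = 0.0321
χ² = 0.1132 + 0.6839 + 0.0983 + 0.2066 + 0.1120 + 0.0221 + 0.8745 + 1.8277 + 0.0321 = 3.970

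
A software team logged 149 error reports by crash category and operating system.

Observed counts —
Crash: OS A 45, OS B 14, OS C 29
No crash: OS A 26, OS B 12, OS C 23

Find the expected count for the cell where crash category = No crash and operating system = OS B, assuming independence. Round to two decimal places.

Row total (No crash) = 61; column total (OS B) = 26; grand total N = 149.
Expected count = (row total × column total) / N = 61 × 26 / 149 = 10.64.

10.64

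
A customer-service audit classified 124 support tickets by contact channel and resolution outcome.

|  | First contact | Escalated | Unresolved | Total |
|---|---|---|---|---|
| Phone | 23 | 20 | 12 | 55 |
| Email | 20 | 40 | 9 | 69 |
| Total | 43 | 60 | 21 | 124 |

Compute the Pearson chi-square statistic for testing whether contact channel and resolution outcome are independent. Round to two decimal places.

Grand total N = 124.
Expected counts (row total × column total / N):
  Phone, First contact: 55×43/124 = 19.073
  Phone, Escalated: 55×60/124 = 26.613
  Phone, Unresolved: 55×21/124 = 9.315
  Email, First contact: 69×43/124 = 23.927
  Email, Escalated: 69×60/124 = 33.387
  Email, Unresolved: 69×21/124 = 11.685
Contributions (O − E)²/E:
  (23 − 19.073)²/19.073 = 0.8085
  (20 − 26.613)²/26.613 = 1.6432
  (12 − 9.315)²/9.315 = 0.7739
  (20 − 23.927)²/23.927 = 0.6445
  (40 − 33.387)²/33.387 = 1.3098
  (9 − 11.685)²/11.685 = 0.6170
χ² = 0.8085 + 1.6432 + 0.7739 + 0.6445 + 1.3098 + 0.6170 = 5.80

5.80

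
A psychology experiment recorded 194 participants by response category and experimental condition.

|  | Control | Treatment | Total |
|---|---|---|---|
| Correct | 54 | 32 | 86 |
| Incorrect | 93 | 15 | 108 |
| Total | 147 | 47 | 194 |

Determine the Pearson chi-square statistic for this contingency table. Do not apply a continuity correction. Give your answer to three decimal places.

14.183

Grand total N = 194.
Expected counts (row total × column total / N):
  Correct, Control: 86×147/194 = 65.1649
  Correct, Treatment: 86×47/194 = 20.8351
  Incorrect, Control: 108×147/194 = 81.8351
  Incorrect, Treatment: 108×47/194 = 26.1649
Contributions (O − E)²/E:
  (54 − 65.1649)²/65.1649 = 1.9129
  (32 − 20.8351)²/20.8351 = 5.9829
  (93 − 81.8351)²/81.8351 = 1.5232
  (15 − 26.1649)²/26.1649 = 4.7642
χ² = 1.9129 + 5.9829 + 1.5232 + 4.7642 = 14.183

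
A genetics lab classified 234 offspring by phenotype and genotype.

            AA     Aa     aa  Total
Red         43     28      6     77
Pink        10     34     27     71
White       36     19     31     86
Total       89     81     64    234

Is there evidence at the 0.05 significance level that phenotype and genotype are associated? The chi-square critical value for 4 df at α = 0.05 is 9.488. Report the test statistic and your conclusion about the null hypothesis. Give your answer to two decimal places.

Grand total N = 234.
Expected counts (row total × column total / N):
  Red, AA: 77×89/234 = 29.286
  Red, Aa: 77×81/234 = 26.654
  Red, aa: 77×64/234 = 21.060
  Pink, AA: 71×89/234 = 27.004
  Pink, Aa: 71×81/234 = 24.577
  Pink, aa: 71×64/234 = 19.419
  White, AA: 86×89/234 = 32.709
  White, Aa: 86×81/234 = 29.769
  White, aa: 86×64/234 = 23.521
Contributions (O − E)²/E:
  (43 − 29.286)²/29.286 = 6.4220
  (28 − 26.654)²/26.654 = 0.0680
  (6 − 21.060)²/21.060 = 10.7694
  (10 − 27.004)²/27.004 = 10.7072
  (34 − 24.577)²/24.577 = 3.6128
  (27 − 19.419)²/19.419 = 2.9596
  (36 − 32.709)²/32.709 = 0.3311
  (19 − 29.769)²/29.769 = 3.8957
  (31 − 23.521)²/23.521 = 2.3781
χ² = 6.4220 + 0.0680 + 10.7694 + 10.7072 + 3.6128 + 2.9596 + 0.3311 + 3.8957 + 2.3781 = 41.14
df = (3−1)(3−1) = 4. Since 41.14 > 9.488, reject the null hypothesis of independence at α = 0.05.

41.14; reject H₀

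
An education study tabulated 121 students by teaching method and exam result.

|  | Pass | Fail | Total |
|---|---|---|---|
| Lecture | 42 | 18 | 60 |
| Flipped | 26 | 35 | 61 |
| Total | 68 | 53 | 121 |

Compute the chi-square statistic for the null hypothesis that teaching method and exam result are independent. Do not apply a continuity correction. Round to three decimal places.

Grand total N = 121.
Expected counts (row total × column total / N):
  Lecture, Pass: 60×68/121 = 33.7190
  Lecture, Fail: 60×53/121 = 26.2810
  Flipped, Pass: 61×68/121 = 34.2810
  Flipped, Fail: 61×53/121 = 26.7190
Contributions (O − E)²/E:
  (42 − 33.7190)²/33.7190 = 2.0337
  (18 − 26.2810)²/26.2810 = 2.6093
  (26 − 34.2810)²/34.2810 = 2.0004
  (35 − 26.7190)²/26.7190 = 2.5665
χ² = 2.0337 + 2.6093 + 2.0004 + 2.5665 = 9.210

9.210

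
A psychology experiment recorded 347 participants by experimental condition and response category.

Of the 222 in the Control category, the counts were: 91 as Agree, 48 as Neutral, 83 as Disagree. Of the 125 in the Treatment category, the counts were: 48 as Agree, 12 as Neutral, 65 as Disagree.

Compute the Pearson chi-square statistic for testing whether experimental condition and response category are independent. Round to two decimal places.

10.82

Row totals: 222, 125. Column totals: 139, 60, 148. Grand total N = 347.
Expected counts (row total × column total / N):
  Control, Agree: 222×139/347 = 88.928
  Control, Neutral: 222×60/347 = 38.386
  Control, Disagree: 222×148/347 = 94.686
  Treatment, Agree: 125×139/347 = 50.072
  Treatment, Neutral: 125×60/347 = 21.614
  Treatment, Disagree: 125×148/347 = 53.314
Contributions (O − E)²/E:
  (91 − 88.928)²/88.928 = 0.0483
  (48 − 38.386)²/38.386 = 2.4079
  (83 − 94.686)²/94.686 = 1.4423
  (48 − 50.072)²/50.072 = 0.0857
  (12 − 21.614)²/21.614 = 4.2763
  (65 − 53.314)²/53.314 = 2.5615
χ² = 0.0483 + 2.4079 + 1.4423 + 0.0857 + 4.2763 + 2.5615 = 10.82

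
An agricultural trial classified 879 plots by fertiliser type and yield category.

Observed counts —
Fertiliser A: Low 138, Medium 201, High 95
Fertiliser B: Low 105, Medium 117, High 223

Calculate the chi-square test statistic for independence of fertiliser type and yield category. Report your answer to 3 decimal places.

Row totals: 434, 445. Column totals: 243, 318, 318. Grand total N = 879.
Expected counts (row total × column total / N):
  Fertiliser A, Low: 434×243/879 = 119.9795
  Fertiliser A, Medium: 434×318/879 = 157.0102
  Fertiliser A, High: 434×318/879 = 157.0102
  Fertiliser B, Low: 445×243/879 = 123.0205
  Fertiliser B, Medium: 445×318/879 = 160.9898
  Fertiliser B, High: 445×318/879 = 160.9898
Contributions (O − E)²/E:
  (138 − 119.9795)²/119.9795 = 2.7066
  (201 − 157.0102)²/157.0102 = 12.3247
  (95 − 157.0102)²/157.0102 = 24.4905
  (105 − 123.0205)²/123.0205 = 2.6397
  (117 − 160.9898)²/160.9898 = 12.0200
  (223 − 160.9898)²/160.9898 = 23.8851
χ² = 2.7066 + 12.3247 + 24.4905 + 2.6397 + 12.0200 + 23.8851 = 78.067

78.067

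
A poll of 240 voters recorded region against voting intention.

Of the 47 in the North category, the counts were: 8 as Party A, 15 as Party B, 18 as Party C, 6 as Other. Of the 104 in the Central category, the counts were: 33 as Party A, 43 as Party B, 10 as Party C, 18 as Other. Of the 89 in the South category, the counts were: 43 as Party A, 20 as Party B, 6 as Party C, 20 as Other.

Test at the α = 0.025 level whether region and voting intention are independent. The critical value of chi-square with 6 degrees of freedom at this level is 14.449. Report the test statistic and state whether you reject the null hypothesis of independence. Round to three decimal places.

Row totals: 47, 104, 89. Column totals: 84, 78, 34, 44. Grand total N = 240.
Expected counts (row total × column total / N):
  North, Party A: 47×84/240 = 16.45000
  North, Party B: 47×78/240 = 15.27500
  North, Party C: 47×34/240 = 6.65833
  North, Other: 47×44/240 = 8.61667
  Central, Party A: 104×84/240 = 36.40000
  Central, Party B: 104×78/240 = 33.80000
  Central, Party C: 104×34/240 = 14.73333
  Central, Other: 104×44/240 = 19.06667
  South, Party A: 89×84/240 = 31.15000
  South, Party B: 89×78/240 = 28.92500
  South, Party C: 89×34/240 = 12.60833
  South, Other: 89×44/240 = 16.31667
Contributions (O − E)²/E:
  (8 − 16.45000)²/16.45000 = 4.3406
  (15 − 15.27500)²/15.27500 = 0.0050
  (18 − 6.65833)²/6.65833 = 19.3192
  (6 − 8.61667)²/8.61667 = 0.7946
  (33 − 36.40000)²/36.40000 = 0.3176
  (43 − 33.80000)²/33.80000 = 2.5041
  (10 − 14.73333)²/14.73333 = 1.5207
  (18 − 19.06667)²/19.06667 = 0.0597
  (43 − 31.15000)²/31.15000 = 4.5079
  (20 − 28.92500)²/28.92500 = 2.7539
  (6 − 12.60833)²/12.60833 = 3.4636
  (20 − 16.31667)²/16.31667 = 0.8315
χ² = 4.3406 + 0.0050 + 19.3192 + 0.7946 + 0.3176 + 2.5041 + 1.5207 + 0.0597 + 4.5079 + 2.7539 + 3.4636 + 0.8315 = 40.418
df = (3−1)(4−1) = 6. Since 40.418 > 14.449, reject the null hypothesis of independence at α = 0.025.

40.418; reject H₀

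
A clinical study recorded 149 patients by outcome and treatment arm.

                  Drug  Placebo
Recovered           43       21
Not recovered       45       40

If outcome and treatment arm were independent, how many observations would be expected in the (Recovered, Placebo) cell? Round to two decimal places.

Row total (Recovered) = 64; column total (Placebo) = 61; grand total N = 149.
Expected count = (row total × column total) / N = 64 × 61 / 149 = 26.20.

26.20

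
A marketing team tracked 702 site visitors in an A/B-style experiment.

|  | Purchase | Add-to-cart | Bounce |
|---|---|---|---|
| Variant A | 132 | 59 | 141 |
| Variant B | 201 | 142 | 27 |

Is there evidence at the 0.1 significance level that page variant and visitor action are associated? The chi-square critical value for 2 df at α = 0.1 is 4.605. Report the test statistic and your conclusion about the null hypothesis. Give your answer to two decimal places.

124.24; reject H₀

Row totals: 332, 370. Column totals: 333, 201, 168. Grand total N = 702.
Expected counts (row total × column total / N):
  Variant A, Purchase: 332×333/702 = 157.487
  Variant A, Add-to-cart: 332×201/702 = 95.060
  Variant A, Bounce: 332×168/702 = 79.453
  Variant B, Purchase: 370×333/702 = 175.513
  Variant B, Add-to-cart: 370×201/702 = 105.940
  Variant B, Bounce: 370×168/702 = 88.547
Contributions (O − E)²/E:
  (132 − 157.487)²/157.487 = 4.1247
  (59 − 95.060)²/95.060 = 13.6790
  (141 − 79.453)²/79.453 = 47.6764
  (201 − 175.513)²/175.513 = 3.7011
  (142 − 105.940)²/105.940 = 12.2742
  (27 − 88.547)²/88.547 = 42.7799
χ² = 4.1247 + 13.6790 + 47.6764 + 3.7011 + 12.2742 + 42.7799 = 124.24
df = (2−1)(3−1) = 2. Since 124.24 > 4.605, reject the null hypothesis of independence at α = 0.1.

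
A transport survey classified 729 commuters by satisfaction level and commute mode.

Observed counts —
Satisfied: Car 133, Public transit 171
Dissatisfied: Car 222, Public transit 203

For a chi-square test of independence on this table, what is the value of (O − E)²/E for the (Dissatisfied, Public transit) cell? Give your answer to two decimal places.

1.04

Row total (Dissatisfied) = 425; column total (Public transit) = 374; N = 729.
Expected count E = 425 × 374 / 729 = 218.038.
Contribution = (O − E)²/E = (203 − 218.038)² / 218.038 = 1.04.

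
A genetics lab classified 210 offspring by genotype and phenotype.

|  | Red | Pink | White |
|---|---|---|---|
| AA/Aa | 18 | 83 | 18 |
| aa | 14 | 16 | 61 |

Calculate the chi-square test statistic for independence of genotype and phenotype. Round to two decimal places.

Row totals: 119, 91. Column totals: 32, 99, 79. Grand total N = 210.
Expected counts (row total × column total / N):
  AA/Aa, Red: 119×32/210 = 18.133
  AA/Aa, Pink: 119×99/210 = 56.100
  AA/Aa, White: 119×79/210 = 44.767
  aa, Red: 91×32/210 = 13.867
  aa, Pink: 91×99/210 = 42.900
  aa, White: 91×79/210 = 34.233
Contributions (O − E)²/E:
  (18 − 18.133)²/18.133 = 0.0010
  (83 − 56.100)²/56.100 = 12.8986
  (18 − 44.767)²/44.767 = 16.0045
  (14 − 13.867)²/13.867 = 0.0013
  (16 − 42.900)²/42.900 = 16.8674
  (61 − 34.233)²/34.233 = 20.9293
χ² = 0.0010 + 12.8986 + 16.0045 + 0.0013 + 16.8674 + 20.9293 = 66.70

66.70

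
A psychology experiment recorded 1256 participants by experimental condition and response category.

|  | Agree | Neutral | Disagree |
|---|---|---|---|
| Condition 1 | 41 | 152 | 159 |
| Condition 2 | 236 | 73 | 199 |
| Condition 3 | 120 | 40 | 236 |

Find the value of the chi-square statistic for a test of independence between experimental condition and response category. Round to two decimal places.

215.07

Row totals: 352, 508, 396. Column totals: 397, 265, 594. Grand total N = 1256.
Expected counts (row total × column total / N):
  Condition 1, Agree: 352×397/1256 = 111.261
  Condition 1, Neutral: 352×265/1256 = 74.268
  Condition 1, Disagree: 352×594/1256 = 166.471
  Condition 2, Agree: 508×397/1256 = 160.570
  Condition 2, Neutral: 508×265/1256 = 107.182
  Condition 2, Disagree: 508×594/1256 = 240.248
  Condition 3, Agree: 396×397/1256 = 125.169
  Condition 3, Neutral: 396×265/1256 = 83.551
  Condition 3, Disagree: 396×594/1256 = 187.280
Contributions (O − E)²/E:
  (41 − 111.261)²/111.261 = 44.3696
  (152 − 74.268)²/74.268 = 81.3576
  (159 − 166.471)²/166.471 = 0.3353
  (236 − 160.570)²/160.570 = 35.4343
  (73 − 107.182)²/107.182 = 10.9012
  (199 − 240.248)²/240.248 = 7.0818
  (120 − 125.169)²/125.169 = 0.2135
  (40 − 83.551)²/83.551 = 22.7010
  (236 − 187.280)²/187.280 = 12.6743
χ² = 44.3696 + 81.3576 + 0.3353 + 35.4343 + 10.9012 + 7.0818 + 0.2135 + 22.7010 + 12.6743 = 215.07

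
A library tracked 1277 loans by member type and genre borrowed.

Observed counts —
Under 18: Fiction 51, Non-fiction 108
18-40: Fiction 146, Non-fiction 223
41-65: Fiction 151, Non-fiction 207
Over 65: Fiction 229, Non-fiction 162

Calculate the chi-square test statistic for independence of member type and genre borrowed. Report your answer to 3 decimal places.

45.315

Row totals: 159, 369, 358, 391. Column totals: 577, 700. Grand total N = 1277.
Expected counts (row total × column total / N):
  Under 18, Fiction: 159×577/1277 = 71.8426
  Under 18, Non-fiction: 159×700/1277 = 87.1574
  18-40, Fiction: 369×577/1277 = 166.7291
  18-40, Non-fiction: 369×700/1277 = 202.2709
  41-65, Fiction: 358×577/1277 = 161.7588
  41-65, Non-fiction: 358×700/1277 = 196.2412
  Over 65, Fiction: 391×577/1277 = 176.6695
  Over 65, Non-fiction: 391×700/1277 = 214.3305
Contributions (O − E)²/E:
  (51 − 71.8426)²/71.8426 = 6.0467
  (108 − 87.1574)²/87.1574 = 4.9842
  (146 − 166.7291)²/166.7291 = 2.5772
  (223 − 202.2709)²/202.2709 = 2.1244
  (151 − 161.7588)²/161.7588 = 0.7156
  (207 − 196.2412)²/196.2412 = 0.5898
  (229 − 176.6695)²/176.6695 = 15.5006
  (162 − 214.3305)²/214.3305 = 12.7769
χ² = 6.0467 + 4.9842 + 2.5772 + 2.1244 + 0.7156 + 0.5898 + 15.5006 + 12.7769 = 45.315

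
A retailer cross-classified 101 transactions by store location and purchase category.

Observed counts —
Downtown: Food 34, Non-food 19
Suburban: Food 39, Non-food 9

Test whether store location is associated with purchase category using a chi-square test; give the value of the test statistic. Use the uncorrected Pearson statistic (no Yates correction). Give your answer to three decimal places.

3.675

Row totals: 53, 48. Column totals: 73, 28. Grand total N = 101.
Expected counts (row total × column total / N):
  Downtown, Food: 53×73/101 = 38.3069
  Downtown, Non-food: 53×28/101 = 14.6931
  Suburban, Food: 48×73/101 = 34.6931
  Suburban, Non-food: 48×28/101 = 13.3069
Contributions (O − E)²/E:
  (34 − 38.3069)²/38.3069 = 0.4842
  (19 − 14.6931)²/14.6931 = 1.2625
  (39 − 34.6931)²/34.6931 = 0.5347
  (9 − 13.3069)²/13.3069 = 1.3940
χ² = 0.4842 + 1.2625 + 0.5347 + 1.3940 = 3.675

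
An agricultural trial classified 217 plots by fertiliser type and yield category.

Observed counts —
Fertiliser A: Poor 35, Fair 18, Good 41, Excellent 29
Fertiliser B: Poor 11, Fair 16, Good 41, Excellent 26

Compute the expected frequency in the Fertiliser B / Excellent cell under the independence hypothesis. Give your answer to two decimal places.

Row total (Fertiliser B) = 94; column total (Excellent) = 55; grand total N = 217.
Expected count = (row total × column total) / N = 94 × 55 / 217 = 23.82.

23.82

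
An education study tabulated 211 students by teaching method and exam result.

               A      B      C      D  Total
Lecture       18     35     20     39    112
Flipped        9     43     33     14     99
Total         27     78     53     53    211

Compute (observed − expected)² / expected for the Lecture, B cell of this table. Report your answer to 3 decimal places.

Row total (Lecture) = 112; column total (B) = 78; N = 211.
Expected count E = 112 × 78 / 211 = 41.4028.
Contribution = (O − E)²/E = (35 − 41.4028)² / 41.4028 = 0.990.

0.990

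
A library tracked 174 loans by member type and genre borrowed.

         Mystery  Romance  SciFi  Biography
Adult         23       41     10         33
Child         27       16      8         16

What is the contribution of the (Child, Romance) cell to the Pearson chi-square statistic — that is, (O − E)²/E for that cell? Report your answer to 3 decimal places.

1.612

Row total (Child) = 67; column total (Romance) = 57; N = 174.
Expected count E = 67 × 57 / 174 = 21.9483.
Contribution = (O − E)²/E = (16 − 21.9483)² / 21.9483 = 1.612.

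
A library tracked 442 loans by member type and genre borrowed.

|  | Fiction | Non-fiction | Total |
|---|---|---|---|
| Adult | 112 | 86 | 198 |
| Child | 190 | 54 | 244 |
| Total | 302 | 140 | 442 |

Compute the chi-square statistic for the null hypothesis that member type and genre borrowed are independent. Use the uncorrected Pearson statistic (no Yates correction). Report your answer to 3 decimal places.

22.921

Grand total N = 442.
Expected counts (row total × column total / N):
  Adult, Fiction: 198×302/442 = 135.2851
  Adult, Non-fiction: 198×140/442 = 62.7149
  Child, Fiction: 244×302/442 = 166.7149
  Child, Non-fiction: 244×140/442 = 77.2851
Contributions (O − E)²/E:
  (112 − 135.2851)²/135.2851 = 4.0078
  (86 − 62.7149)²/62.7149 = 8.6454
  (190 − 166.7149)²/166.7149 = 3.2522
  (54 − 77.2851)²/77.2851 = 7.0155
χ² = 4.0078 + 8.6454 + 3.2522 + 7.0155 = 22.921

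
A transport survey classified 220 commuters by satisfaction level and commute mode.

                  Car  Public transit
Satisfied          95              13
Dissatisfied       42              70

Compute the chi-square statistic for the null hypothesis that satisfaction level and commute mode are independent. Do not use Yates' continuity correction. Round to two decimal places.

Row totals: 108, 112. Column totals: 137, 83. Grand total N = 220.
Expected counts (row total × column total / N):
  Satisfied, Car: 108×137/220 = 67.2545
  Satisfied, Public transit: 108×83/220 = 40.7455
  Dissatisfied, Car: 112×137/220 = 69.7455
  Dissatisfied, Public transit: 112×83/220 = 42.2545
Contributions (O − E)²/E:
  (95 − 67.2545)²/67.2545 = 11.4463
  (13 − 40.7455)²/40.7455 = 18.8932
  (42 − 69.7455)²/69.7455 = 11.0375
  (70 − 42.2545)²/42.2545 = 18.2185
χ² = 11.4463 + 18.8932 + 11.0375 + 18.2185 = 59.60

59.60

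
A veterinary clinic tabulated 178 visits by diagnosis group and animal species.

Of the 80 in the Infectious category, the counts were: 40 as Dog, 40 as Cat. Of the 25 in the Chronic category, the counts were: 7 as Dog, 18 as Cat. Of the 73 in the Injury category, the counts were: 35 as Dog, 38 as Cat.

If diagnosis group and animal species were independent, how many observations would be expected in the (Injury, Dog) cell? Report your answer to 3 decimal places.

Row total (Injury) = 73; column total (Dog) = 82; grand total N = 178.
Expected count = (row total × column total) / N = 73 × 82 / 178 = 33.629.

33.629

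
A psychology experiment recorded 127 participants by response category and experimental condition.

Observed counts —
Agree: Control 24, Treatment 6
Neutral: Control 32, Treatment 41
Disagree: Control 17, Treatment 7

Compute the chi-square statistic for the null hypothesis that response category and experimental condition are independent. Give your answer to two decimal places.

13.54

Row totals: 30, 73, 24. Column totals: 73, 54. Grand total N = 127.
Expected counts (row total × column total / N):
  Agree, Control: 30×73/127 = 17.244
  Agree, Treatment: 30×54/127 = 12.756
  Neutral, Control: 73×73/127 = 41.961
  Neutral, Treatment: 73×54/127 = 31.039
  Disagree, Control: 24×73/127 = 13.795
  Disagree, Treatment: 24×54/127 = 10.205
Contributions (O − E)²/E:
  (24 − 17.244)²/17.244 = 2.6469
  (6 − 12.756)²/12.756 = 3.5782
  (32 − 41.961)²/41.961 = 2.3646
  (41 − 31.039)²/31.039 = 3.1967
  (17 − 13.795)²/13.795 = 0.7446
  (7 − 10.205)²/10.205 = 1.0066
χ² = 2.6469 + 3.5782 + 2.3646 + 3.1967 + 0.7446 + 1.0066 = 13.54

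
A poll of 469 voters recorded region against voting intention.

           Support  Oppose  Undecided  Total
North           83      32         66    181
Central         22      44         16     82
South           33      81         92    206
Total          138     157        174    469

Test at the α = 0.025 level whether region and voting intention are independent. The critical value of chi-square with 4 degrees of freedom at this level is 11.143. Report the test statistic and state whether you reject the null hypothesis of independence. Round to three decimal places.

64.979; reject H₀

Grand total N = 469.
Expected counts (row total × column total / N):
  North, Support: 181×138/469 = 53.2580
  North, Oppose: 181×157/469 = 60.5906
  North, Undecided: 181×174/469 = 67.1514
  Central, Support: 82×138/469 = 24.1279
  Central, Oppose: 82×157/469 = 27.4499
  Central, Undecided: 82×174/469 = 30.4222
  South, Support: 206×138/469 = 60.6141
  South, Oppose: 206×157/469 = 68.9595
  South, Undecided: 206×174/469 = 76.4264
Contributions (O − E)²/E:
  (83 − 53.2580)²/53.2580 = 16.6095
  (32 − 60.5906)²/60.5906 = 13.4909
  (66 − 67.1514)²/67.1514 = 0.0197
  (22 − 24.1279)²/24.1279 = 0.1877
  (44 − 27.4499)²/27.4499 = 9.9784
  (16 − 30.4222)²/30.4222 = 6.8371
  (33 − 60.6141)²/60.6141 = 12.5802
  (81 − 68.9595)²/68.9595 = 2.1023
  (92 − 76.4264)²/76.4264 = 3.1735
χ² = 16.6095 + 13.4909 + 0.0197 + 0.1877 + 9.9784 + 6.8371 + 12.5802 + 2.1023 + 3.1735 = 64.979
df = (3−1)(3−1) = 4. Since 64.979 > 11.143, reject the null hypothesis of independence at α = 0.025.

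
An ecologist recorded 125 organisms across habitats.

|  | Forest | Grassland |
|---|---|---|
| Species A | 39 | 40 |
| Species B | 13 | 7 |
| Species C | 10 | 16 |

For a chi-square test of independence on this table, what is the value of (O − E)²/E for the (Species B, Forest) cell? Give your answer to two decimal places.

0.96

Row total (Species B) = 20; column total (Forest) = 62; N = 125.
Expected count E = 20 × 62 / 125 = 9.920.
Contribution = (O − E)²/E = (13 − 9.920)² / 9.920 = 0.96.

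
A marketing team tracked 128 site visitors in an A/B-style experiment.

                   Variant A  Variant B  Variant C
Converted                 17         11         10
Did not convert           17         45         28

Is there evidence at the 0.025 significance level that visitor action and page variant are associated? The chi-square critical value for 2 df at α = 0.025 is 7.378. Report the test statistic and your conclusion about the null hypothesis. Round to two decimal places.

Row totals: 38, 90. Column totals: 34, 56, 38. Grand total N = 128.
Expected counts (row total × column total / N):
  Converted, Variant A: 38×34/128 = 10.0938
  Converted, Variant B: 38×56/128 = 16.6250
  Converted, Variant C: 38×38/128 = 11.2812
  Did not convert, Variant A: 90×34/128 = 23.9062
  Did not convert, Variant B: 90×56/128 = 39.3750
  Did not convert, Variant C: 90×38/128 = 26.7188
Contributions (O − E)²/E:
  (17 − 10.0938)²/10.0938 = 4.7252
  (11 − 16.6250)²/16.6250 = 1.9032
  (10 − 11.2812)²/11.2812 = 0.1455
  (17 − 23.9062)²/23.9062 = 1.9951
  (45 − 39.3750)²/39.3750 = 0.8036
  (28 − 26.7188)²/26.7188 = 0.0614
χ² = 4.7252 + 1.9032 + 0.1455 + 1.9951 + 0.8036 + 0.0614 = 9.63
df = (2−1)(3−1) = 2. Since 9.63 > 7.378, reject the null hypothesis of independence at α = 0.025.

9.63; reject H₀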